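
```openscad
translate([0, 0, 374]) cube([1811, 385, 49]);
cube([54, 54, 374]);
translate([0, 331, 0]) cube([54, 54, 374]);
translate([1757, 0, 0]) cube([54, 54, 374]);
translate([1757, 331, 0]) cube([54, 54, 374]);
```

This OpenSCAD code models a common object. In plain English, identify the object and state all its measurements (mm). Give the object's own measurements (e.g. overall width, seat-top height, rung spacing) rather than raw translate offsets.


A long wooden bench with a 1811 mm (x) × 385 mm (y) seat, 49 mm thick, its top surface 423 mm above the floor. Four 54 mm square legs at the seat corners, flush with the edges, run from z = 0 to the seat underside.


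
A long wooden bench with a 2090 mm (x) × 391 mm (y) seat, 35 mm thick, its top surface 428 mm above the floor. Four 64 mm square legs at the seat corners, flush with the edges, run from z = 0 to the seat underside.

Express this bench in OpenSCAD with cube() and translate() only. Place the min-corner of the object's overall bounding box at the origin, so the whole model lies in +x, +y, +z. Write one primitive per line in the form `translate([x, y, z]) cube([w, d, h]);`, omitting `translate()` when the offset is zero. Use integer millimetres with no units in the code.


// leg_h = 428 − 35 = 393
translate([0, 0, 393]) cube([2090, 391, 35]);
cube([64, 64, 393]);
translate([0, 327, 0]) cube([64, 64, 393]);
translate([2026, 0, 0]) cube([64, 64, 393]);
translate([2026, 327, 0]) cube([64, 64, 393]);


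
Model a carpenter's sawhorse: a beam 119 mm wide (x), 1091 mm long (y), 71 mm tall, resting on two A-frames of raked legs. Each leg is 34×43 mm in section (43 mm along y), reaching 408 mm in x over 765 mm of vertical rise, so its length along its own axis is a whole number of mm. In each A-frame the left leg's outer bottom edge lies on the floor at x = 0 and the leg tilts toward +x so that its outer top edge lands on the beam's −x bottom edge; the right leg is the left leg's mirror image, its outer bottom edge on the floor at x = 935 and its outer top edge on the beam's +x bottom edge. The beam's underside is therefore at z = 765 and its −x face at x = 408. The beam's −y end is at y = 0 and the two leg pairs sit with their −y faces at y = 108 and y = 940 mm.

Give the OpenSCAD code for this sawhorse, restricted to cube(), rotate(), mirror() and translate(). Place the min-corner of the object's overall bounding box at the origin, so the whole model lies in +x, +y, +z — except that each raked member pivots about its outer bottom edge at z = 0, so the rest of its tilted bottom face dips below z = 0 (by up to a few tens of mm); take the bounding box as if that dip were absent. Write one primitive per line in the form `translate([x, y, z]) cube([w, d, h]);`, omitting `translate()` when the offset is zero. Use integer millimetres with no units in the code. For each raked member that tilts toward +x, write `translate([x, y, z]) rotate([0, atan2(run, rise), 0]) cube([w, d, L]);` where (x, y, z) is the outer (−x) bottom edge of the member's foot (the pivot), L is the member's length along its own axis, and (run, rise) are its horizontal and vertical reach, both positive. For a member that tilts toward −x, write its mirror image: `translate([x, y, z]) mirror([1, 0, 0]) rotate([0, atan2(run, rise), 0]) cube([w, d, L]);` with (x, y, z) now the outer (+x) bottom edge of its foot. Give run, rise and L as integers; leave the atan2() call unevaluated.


translate([408, 0, 765]) cube([119, 1091, 71]);
translate([0, 108, 0]) rotate([0, atan2(408, 765), 0]) cube([34, 43, 867]);
translate([935, 108, 0]) mirror([1, 0, 0]) rotate([0, atan2(408, 765), 0]) cube([34, 43, 867]);
translate([0, 940, 0]) rotate([0, atan2(408, 765), 0]) cube([34, 43, 867]);
translate([935, 940, 0]) mirror([1, 0, 0]) rotate([0, atan2(408, 765), 0]) cube([34, 43, 867]);


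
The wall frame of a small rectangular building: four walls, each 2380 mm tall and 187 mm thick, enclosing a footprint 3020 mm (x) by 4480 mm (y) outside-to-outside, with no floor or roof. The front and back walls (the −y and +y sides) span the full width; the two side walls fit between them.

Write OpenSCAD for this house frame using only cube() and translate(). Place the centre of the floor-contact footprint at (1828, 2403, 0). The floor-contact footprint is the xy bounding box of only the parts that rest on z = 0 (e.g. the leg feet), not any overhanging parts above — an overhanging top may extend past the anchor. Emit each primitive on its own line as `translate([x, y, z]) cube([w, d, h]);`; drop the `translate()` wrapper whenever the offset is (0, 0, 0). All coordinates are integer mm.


translate([318, 163, 0]) cube([3020, 187, 2380]);
translate([318, 4456, 0]) cube([3020, 187, 2380]);
translate([318, 350, 0]) cube([187, 4106, 2380]);
translate([3151, 350, 0]) cube([187, 4106, 2380]);


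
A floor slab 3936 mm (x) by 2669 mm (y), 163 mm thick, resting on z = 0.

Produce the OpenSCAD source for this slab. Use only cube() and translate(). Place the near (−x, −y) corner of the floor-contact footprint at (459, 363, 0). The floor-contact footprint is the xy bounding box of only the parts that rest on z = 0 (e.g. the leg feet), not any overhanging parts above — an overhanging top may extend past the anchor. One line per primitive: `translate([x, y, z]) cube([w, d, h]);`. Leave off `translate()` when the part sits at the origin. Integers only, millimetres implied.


translate([459, 363, 0]) cube([3936, 2669, 163]);


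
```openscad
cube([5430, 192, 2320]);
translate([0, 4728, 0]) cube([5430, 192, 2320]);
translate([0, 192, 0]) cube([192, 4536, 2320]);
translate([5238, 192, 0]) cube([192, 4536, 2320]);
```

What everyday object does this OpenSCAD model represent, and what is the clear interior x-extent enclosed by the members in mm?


A house (or room) frame. The interior width is 5046 mm.

Four 2320 mm walls enclosing a rectangle with no floor or roof — a room or house frame. Outside width is 5430 mm and wall thickness is 192 mm, so the interior width is 5430 − 2 × 192 = 5046 mm.


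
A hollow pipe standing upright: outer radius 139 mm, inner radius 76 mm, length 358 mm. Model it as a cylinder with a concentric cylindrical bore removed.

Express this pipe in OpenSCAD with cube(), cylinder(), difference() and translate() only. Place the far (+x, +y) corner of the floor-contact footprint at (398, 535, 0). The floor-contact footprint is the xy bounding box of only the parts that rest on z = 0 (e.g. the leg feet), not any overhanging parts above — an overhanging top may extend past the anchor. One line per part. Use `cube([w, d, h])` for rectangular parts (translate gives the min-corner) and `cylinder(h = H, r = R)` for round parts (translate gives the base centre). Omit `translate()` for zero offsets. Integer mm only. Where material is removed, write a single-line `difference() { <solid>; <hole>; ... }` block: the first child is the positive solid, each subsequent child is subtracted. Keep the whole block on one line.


difference() { translate([259, 396, 0]) cylinder(h = 358, r = 139); translate([259, 396, 0]) cylinder(h = 358, r = 76); }


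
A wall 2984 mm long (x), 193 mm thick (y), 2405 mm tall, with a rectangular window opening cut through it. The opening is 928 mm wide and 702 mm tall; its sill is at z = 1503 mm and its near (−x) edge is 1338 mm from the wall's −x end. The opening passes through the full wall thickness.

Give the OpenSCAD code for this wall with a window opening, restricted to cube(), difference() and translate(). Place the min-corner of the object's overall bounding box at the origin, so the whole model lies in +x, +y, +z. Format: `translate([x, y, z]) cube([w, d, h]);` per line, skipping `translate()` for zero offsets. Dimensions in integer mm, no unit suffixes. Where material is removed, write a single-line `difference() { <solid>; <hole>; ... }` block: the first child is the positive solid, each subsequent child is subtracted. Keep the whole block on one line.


difference() { cube([2984, 193, 2405]); translate([1338, 0, 1503]) cube([928, 193, 702]); }


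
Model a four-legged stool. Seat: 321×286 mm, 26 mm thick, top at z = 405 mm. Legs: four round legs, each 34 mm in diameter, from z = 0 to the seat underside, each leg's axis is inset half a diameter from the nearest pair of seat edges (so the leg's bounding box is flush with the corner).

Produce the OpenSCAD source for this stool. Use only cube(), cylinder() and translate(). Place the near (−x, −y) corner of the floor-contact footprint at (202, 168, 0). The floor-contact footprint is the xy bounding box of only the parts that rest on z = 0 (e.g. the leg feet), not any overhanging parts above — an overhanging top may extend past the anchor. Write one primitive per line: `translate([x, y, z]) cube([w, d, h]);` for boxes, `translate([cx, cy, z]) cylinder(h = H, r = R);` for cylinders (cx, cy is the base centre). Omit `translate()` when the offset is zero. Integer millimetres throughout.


translate([202, 168, 379]) cube([321, 286, 26]);
translate([219, 185, 0]) cylinder(h = 379, r = 17);
translate([506, 185, 0]) cylinder(h = 379, r = 17);
translate([219, 437, 0]) cylinder(h = 379, r = 17);
translate([506, 437, 0]) cylinder(h = 379, r = 17);


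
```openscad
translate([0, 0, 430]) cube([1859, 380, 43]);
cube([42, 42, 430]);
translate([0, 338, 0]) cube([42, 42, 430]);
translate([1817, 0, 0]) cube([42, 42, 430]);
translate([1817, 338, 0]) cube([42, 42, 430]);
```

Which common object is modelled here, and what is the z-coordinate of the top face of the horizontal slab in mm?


A bench. The seat-top height is 473 mm.

A long slab on four corner posts — a bench. The slab sits at z = 430 with thickness 43, so the top is 430 + 43 = 473 mm.


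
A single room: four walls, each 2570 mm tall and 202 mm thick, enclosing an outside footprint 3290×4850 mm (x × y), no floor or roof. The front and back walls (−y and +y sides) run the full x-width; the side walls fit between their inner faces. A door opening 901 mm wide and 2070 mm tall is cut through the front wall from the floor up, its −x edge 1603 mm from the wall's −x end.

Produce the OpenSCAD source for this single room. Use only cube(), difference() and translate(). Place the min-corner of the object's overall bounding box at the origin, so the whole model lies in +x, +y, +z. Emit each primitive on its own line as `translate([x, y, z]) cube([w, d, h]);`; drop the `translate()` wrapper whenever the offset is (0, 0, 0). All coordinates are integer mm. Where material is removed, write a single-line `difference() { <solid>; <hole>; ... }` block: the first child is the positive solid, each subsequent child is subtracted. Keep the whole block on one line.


difference() { cube([3290, 202, 2570]); translate([1603, 0, 0]) cube([901, 202, 2070]); }
translate([0, 4648, 0]) cube([3290, 202, 2570]);
translate([0, 202, 0]) cube([202, 4446, 2570]);
translate([3088, 202, 0]) cube([202, 4446, 2570]);


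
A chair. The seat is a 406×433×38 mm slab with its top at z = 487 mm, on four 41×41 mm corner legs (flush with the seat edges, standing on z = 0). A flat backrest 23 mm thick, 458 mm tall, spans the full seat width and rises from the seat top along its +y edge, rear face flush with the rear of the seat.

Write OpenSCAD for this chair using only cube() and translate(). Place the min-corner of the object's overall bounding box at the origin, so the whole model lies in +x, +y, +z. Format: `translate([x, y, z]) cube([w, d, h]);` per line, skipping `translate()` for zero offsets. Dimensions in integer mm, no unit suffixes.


translate([0, 0, 449]) cube([406, 433, 38]);
cube([41, 41, 449]);
translate([365, 0, 0]) cube([41, 41, 449]);
translate([0, 392, 0]) cube([41, 41, 449]);
translate([365, 392, 0]) cube([41, 41, 449]);
translate([0, 410, 487]) cube([406, 23, 458]);


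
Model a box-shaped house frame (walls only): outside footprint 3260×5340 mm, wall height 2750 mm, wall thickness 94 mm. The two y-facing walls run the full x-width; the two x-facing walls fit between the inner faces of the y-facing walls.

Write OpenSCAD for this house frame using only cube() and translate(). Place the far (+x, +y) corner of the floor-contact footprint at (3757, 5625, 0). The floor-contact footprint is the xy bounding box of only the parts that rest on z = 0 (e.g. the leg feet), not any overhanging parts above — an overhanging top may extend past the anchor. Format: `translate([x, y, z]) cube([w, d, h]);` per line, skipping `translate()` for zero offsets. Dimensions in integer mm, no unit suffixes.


translate([497, 285, 0]) cube([3260, 94, 2750]);
translate([497, 5531, 0]) cube([3260, 94, 2750]);
translate([497, 379, 0]) cube([94, 5152, 2750]);
translate([3663, 379, 0]) cube([94, 5152, 2750]);


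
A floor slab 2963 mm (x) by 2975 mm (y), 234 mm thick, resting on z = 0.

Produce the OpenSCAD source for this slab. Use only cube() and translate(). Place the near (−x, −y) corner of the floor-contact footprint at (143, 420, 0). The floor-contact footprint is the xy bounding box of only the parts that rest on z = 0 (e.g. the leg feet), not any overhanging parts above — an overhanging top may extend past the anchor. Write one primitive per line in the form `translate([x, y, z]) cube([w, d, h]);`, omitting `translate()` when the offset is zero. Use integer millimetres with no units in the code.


translate([143, 420, 0]) cube([2963, 2975, 234]);


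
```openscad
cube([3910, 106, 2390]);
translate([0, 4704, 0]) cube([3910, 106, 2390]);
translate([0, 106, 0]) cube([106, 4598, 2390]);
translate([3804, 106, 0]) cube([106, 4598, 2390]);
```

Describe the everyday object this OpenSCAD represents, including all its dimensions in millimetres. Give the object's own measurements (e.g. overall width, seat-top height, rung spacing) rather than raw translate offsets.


The wall frame of a small rectangular building: four walls, each 2390 mm tall and 106 mm thick, enclosing a footprint 3910 mm (x) by 4810 mm (y) outside-to-outside, with no floor or roof. The front and back walls (the −y and +y sides) span the full width; the two side walls fit between them.


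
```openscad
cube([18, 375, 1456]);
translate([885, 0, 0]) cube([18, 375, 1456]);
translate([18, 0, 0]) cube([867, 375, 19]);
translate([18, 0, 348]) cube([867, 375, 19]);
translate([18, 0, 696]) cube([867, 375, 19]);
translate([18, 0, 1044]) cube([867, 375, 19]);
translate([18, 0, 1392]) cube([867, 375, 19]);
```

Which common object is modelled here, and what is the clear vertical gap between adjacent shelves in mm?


A bookshelf. The clear shelf gap is 329 mm.

Two tall side panels with 5 horizontal boards between them — a bookshelf. The first two shelf undersides are at z = 0 and z = 348; with shelf thickness 19, the clear gap is 348 − 0 − 19 = 329 mm.


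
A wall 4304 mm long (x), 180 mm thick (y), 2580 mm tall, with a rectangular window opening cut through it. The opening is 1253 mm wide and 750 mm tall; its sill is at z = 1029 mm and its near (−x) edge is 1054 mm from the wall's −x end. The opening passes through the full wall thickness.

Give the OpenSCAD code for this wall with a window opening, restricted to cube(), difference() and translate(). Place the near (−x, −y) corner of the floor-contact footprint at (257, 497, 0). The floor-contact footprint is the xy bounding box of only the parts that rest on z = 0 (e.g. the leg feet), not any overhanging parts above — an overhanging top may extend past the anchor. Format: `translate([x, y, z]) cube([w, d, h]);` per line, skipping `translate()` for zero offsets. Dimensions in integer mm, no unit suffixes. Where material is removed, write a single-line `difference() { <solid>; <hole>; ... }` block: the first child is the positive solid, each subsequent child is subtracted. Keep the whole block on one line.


difference() { translate([257, 497, 0]) cube([4304, 180, 2580]); translate([1311, 497, 1029]) cube([1253, 180, 750]); }


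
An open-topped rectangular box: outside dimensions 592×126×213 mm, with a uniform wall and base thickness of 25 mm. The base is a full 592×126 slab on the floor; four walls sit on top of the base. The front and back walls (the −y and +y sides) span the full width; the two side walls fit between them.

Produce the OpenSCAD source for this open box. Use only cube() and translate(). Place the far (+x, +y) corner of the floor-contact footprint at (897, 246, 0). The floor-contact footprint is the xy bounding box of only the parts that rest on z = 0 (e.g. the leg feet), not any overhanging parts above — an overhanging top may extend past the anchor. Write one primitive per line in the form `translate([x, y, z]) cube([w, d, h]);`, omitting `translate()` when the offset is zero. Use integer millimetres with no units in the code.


translate([305, 120, 0]) cube([592, 126, 25]);
translate([305, 120, 25]) cube([592, 25, 188]);
translate([305, 221, 25]) cube([592, 25, 188]);
translate([305, 145, 25]) cube([25, 76, 188]);
translate([872, 145, 25]) cube([25, 76, 188]);


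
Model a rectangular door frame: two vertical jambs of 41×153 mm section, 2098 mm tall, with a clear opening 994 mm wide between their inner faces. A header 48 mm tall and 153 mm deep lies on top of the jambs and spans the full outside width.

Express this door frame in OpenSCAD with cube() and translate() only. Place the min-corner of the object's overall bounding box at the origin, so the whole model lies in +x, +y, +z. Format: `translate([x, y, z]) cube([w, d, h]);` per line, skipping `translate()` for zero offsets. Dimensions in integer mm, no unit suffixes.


cube([41, 153, 2098]);
translate([1035, 0, 0]) cube([41, 153, 2098]);
translate([0, 0, 2098]) cube([1076, 153, 48]);


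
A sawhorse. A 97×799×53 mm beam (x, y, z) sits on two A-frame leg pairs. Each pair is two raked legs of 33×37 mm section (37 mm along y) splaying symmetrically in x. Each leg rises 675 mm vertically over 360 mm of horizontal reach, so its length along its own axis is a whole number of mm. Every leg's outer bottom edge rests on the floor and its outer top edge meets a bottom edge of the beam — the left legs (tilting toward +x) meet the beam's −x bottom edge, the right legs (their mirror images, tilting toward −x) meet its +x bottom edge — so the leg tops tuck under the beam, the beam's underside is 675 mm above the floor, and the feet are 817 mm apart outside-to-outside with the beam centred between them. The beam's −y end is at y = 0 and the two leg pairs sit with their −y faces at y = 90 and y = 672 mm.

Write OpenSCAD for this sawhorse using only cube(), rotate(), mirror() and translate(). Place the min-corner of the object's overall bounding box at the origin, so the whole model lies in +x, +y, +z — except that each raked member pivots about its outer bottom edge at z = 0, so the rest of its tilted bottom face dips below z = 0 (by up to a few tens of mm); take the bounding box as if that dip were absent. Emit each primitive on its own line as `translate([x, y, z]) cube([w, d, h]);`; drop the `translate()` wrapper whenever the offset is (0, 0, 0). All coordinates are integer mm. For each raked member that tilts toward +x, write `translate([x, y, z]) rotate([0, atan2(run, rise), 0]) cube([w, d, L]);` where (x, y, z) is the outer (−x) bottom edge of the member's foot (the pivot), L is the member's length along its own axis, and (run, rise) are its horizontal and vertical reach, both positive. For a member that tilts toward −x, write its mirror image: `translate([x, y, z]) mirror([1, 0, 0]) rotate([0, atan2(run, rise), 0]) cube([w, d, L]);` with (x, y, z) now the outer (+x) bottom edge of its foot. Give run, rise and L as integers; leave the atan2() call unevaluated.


translate([360, 0, 675]) cube([97, 799, 53]);
translate([0, 90, 0]) rotate([0, atan2(360, 675), 0]) cube([33, 37, 765]);
translate([817, 90, 0]) mirror([1, 0, 0]) rotate([0, atan2(360, 675), 0]) cube([33, 37, 765]);
translate([0, 672, 0]) rotate([0, atan2(360, 675), 0]) cube([33, 37, 765]);
translate([817, 672, 0]) mirror([1, 0, 0]) rotate([0, atan2(360, 675), 0]) cube([33, 37, 765]);


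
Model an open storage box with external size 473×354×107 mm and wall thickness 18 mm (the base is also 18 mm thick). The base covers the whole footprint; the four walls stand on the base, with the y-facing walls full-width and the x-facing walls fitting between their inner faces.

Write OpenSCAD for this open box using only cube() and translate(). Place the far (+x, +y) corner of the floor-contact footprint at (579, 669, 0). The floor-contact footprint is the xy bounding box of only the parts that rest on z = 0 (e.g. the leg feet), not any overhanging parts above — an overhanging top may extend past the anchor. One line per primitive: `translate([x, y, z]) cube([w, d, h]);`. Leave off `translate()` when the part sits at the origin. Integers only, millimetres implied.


translate([106, 315, 0]) cube([473, 354, 18]);
translate([106, 315, 18]) cube([473, 18, 89]);
translate([106, 651, 18]) cube([473, 18, 89]);
translate([106, 333, 18]) cube([18, 318, 89]);
translate([561, 333, 18]) cube([18, 318, 89]);


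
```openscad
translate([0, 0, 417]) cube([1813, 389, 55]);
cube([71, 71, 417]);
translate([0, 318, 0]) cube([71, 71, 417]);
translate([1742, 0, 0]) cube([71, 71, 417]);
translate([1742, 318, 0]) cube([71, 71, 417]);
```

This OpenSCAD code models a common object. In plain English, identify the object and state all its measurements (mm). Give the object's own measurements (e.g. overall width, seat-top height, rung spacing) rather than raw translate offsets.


A bench: a 1813×389 mm seat slab, 55 mm thick, top at z = 472 mm, on four 71×71 mm square legs flush with the seat corners and standing on z = 0.


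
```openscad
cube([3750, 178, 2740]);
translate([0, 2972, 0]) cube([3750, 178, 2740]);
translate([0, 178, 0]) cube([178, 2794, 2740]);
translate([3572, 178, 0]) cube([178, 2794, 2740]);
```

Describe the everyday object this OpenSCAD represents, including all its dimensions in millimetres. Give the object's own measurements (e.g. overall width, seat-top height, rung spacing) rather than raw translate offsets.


The wall frame of a small rectangular building: four walls, each 2740 mm tall and 178 mm thick, enclosing a footprint 3750 mm (x) by 3150 mm (y) outside-to-outside, with no floor or roof. The front and back walls (the −y and +y sides) span the full width; the two side walls fit between them.


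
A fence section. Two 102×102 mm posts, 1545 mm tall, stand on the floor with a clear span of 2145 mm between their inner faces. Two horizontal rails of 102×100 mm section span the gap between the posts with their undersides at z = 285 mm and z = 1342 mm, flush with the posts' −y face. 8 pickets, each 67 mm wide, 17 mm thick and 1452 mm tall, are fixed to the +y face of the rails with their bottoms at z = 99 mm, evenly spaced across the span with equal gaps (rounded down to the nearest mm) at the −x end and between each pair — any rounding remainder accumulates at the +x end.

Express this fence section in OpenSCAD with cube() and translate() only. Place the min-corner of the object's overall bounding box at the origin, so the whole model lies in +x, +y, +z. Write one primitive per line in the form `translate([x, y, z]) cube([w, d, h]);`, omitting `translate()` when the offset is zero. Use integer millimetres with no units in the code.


cube([102, 102, 1545]);
translate([2247, 0, 0]) cube([102, 102, 1545]);
translate([102, 0, 285]) cube([2145, 102, 100]);
translate([102, 0, 1342]) cube([2145, 102, 100]);
translate([280, 102, 99]) cube([67, 17, 1452]);
translate([525, 102, 99]) cube([67, 17, 1452]);
translate([770, 102, 99]) cube([67, 17, 1452]);
translate([1015, 102, 99]) cube([67, 17, 1452]);
translate([1260, 102, 99]) cube([67, 17, 1452]);
translate([1505, 102, 99]) cube([67, 17, 1452]);
translate([1750, 102, 99]) cube([67, 17, 1452]);
translate([1995, 102, 99]) cube([67, 17, 1452]);


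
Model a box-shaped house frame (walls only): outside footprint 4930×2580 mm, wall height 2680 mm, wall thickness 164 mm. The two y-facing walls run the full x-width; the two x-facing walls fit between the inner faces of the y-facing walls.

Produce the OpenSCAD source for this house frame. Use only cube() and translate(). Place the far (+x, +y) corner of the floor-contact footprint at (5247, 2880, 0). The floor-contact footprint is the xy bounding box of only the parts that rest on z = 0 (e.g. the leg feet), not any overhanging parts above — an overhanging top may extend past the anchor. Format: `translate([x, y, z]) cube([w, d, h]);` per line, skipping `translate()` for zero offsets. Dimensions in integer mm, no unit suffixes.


translate([317, 300, 0]) cube([4930, 164, 2680]);
translate([317, 2716, 0]) cube([4930, 164, 2680]);
translate([317, 464, 0]) cube([164, 2252, 2680]);
translate([5083, 464, 0]) cube([164, 2252, 2680]);


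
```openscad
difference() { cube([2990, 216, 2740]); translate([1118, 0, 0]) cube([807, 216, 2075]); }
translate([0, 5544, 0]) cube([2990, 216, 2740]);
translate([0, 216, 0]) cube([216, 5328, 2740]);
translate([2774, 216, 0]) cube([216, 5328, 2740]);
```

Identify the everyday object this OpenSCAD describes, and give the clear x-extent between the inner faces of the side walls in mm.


A single room. The interior width is 2558 mm.

Four walls enclosing a rectangle with a door in the front wall — a room. Outside width 2990 minus two 216 mm walls gives 2558 mm.


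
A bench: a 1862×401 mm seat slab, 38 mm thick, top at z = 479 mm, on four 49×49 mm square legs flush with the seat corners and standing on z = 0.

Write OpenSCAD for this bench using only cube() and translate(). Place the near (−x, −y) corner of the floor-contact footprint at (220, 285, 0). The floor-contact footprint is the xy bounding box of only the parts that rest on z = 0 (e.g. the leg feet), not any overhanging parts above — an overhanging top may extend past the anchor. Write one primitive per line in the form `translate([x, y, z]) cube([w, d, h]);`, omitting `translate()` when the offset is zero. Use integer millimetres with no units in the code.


translate([220, 285, 441]) cube([1862, 401, 38]);
translate([220, 285, 0]) cube([49, 49, 441]);
translate([220, 637, 0]) cube([49, 49, 441]);
translate([2033, 285, 0]) cube([49, 49, 441]);
translate([2033, 637, 0]) cube([49, 49, 441]);


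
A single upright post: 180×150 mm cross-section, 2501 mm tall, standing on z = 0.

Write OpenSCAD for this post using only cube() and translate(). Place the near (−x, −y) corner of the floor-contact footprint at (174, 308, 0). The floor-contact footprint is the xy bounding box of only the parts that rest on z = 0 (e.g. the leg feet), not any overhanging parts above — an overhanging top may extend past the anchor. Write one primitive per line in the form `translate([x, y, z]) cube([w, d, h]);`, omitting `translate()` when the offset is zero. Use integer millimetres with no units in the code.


translate([174, 308, 0]) cube([180, 150, 2501]);


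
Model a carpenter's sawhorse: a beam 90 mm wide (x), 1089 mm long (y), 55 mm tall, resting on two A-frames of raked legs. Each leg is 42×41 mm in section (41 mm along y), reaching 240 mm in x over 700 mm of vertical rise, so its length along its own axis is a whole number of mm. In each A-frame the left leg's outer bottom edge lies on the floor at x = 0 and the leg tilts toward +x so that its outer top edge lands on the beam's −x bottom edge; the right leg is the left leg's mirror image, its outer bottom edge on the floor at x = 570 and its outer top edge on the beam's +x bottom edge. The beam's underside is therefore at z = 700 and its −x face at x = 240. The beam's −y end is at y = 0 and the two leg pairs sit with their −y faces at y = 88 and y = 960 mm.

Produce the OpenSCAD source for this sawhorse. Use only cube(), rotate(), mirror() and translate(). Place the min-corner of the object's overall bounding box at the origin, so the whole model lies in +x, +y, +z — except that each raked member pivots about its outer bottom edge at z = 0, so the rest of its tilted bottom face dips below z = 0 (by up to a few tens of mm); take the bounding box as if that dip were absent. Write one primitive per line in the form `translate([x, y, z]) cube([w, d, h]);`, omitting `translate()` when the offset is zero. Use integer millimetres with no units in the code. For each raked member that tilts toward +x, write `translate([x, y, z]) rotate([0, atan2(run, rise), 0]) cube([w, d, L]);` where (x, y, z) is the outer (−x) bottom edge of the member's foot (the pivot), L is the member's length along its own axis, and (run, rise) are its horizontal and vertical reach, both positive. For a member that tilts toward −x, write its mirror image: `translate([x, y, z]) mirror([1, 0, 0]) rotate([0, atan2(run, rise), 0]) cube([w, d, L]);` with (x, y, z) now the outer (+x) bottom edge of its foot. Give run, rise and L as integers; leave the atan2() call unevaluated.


translate([240, 0, 700]) cube([90, 1089, 55]);
translate([0, 88, 0]) rotate([0, atan2(240, 700), 0]) cube([42, 41, 740]);
translate([570, 88, 0]) mirror([1, 0, 0]) rotate([0, atan2(240, 700), 0]) cube([42, 41, 740]);
translate([0, 960, 0]) rotate([0, atan2(240, 700), 0]) cube([42, 41, 740]);
translate([570, 960, 0]) mirror([1, 0, 0]) rotate([0, atan2(240, 700), 0]) cube([42, 41, 740]);


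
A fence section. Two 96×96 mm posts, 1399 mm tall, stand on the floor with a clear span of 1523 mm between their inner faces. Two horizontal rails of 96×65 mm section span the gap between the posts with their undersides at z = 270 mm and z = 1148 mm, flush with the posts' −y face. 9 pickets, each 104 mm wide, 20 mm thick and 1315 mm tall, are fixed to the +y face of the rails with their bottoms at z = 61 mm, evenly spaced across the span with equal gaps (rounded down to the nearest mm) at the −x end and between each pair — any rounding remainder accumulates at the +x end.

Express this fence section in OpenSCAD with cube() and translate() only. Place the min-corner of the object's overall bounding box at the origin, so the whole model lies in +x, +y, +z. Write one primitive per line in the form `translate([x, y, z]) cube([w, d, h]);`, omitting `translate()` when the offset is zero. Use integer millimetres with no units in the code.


cube([96, 96, 1399]);
translate([1619, 0, 0]) cube([96, 96, 1399]);
translate([96, 0, 270]) cube([1523, 96, 65]);
translate([96, 0, 1148]) cube([1523, 96, 65]);
translate([154, 96, 61]) cube([104, 20, 1315]);
translate([316, 96, 61]) cube([104, 20, 1315]);
translate([478, 96, 61]) cube([104, 20, 1315]);
translate([640, 96, 61]) cube([104, 20, 1315]);
translate([802, 96, 61]) cube([104, 20, 1315]);
translate([964, 96, 61]) cube([104, 20, 1315]);
translate([1126, 96, 61]) cube([104, 20, 1315]);
translate([1288, 96, 61]) cube([104, 20, 1315]);
translate([1450, 96, 61]) cube([104, 20, 1315]);


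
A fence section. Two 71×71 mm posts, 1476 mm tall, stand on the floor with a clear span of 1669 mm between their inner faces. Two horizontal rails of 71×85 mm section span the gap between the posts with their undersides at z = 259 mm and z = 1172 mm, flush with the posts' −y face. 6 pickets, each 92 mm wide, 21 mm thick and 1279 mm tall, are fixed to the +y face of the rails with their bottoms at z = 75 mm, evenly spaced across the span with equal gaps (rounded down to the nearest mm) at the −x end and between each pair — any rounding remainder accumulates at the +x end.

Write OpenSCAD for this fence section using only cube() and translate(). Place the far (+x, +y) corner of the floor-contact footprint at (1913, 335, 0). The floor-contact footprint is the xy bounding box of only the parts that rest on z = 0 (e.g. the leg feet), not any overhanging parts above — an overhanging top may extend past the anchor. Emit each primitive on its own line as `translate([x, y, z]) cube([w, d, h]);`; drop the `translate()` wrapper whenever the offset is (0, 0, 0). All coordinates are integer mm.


translate([102, 264, 0]) cube([71, 71, 1476]);
translate([1842, 264, 0]) cube([71, 71, 1476]);
translate([173, 264, 259]) cube([1669, 71, 85]);
translate([173, 264, 1172]) cube([1669, 71, 85]);
translate([332, 335, 75]) cube([92, 21, 1279]);
translate([583, 335, 75]) cube([92, 21, 1279]);
translate([834, 335, 75]) cube([92, 21, 1279]);
translate([1085, 335, 75]) cube([92, 21, 1279]);
translate([1336, 335, 75]) cube([92, 21, 1279]);
translate([1587, 335, 75]) cube([92, 21, 1279]);


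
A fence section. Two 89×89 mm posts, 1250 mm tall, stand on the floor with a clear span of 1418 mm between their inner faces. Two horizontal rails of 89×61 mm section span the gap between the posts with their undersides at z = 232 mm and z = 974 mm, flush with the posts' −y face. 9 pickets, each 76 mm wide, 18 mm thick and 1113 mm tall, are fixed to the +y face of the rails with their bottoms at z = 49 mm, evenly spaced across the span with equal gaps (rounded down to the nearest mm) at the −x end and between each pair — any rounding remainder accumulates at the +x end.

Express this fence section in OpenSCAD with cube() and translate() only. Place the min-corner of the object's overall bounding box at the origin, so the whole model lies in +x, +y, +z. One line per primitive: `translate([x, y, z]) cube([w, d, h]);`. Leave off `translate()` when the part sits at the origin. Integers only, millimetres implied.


cube([89, 89, 1250]);
translate([1507, 0, 0]) cube([89, 89, 1250]);
translate([89, 0, 232]) cube([1418, 89, 61]);
translate([89, 0, 974]) cube([1418, 89, 61]);
translate([162, 89, 49]) cube([76, 18, 1113]);
translate([311, 89, 49]) cube([76, 18, 1113]);
translate([460, 89, 49]) cube([76, 18, 1113]);
translate([609, 89, 49]) cube([76, 18, 1113]);
translate([758, 89, 49]) cube([76, 18, 1113]);
translate([907, 89, 49]) cube([76, 18, 1113]);
translate([1056, 89, 49]) cube([76, 18, 1113]);
translate([1205, 89, 49]) cube([76, 18, 1113]);
translate([1354, 89, 49]) cube([76, 18, 1113]);


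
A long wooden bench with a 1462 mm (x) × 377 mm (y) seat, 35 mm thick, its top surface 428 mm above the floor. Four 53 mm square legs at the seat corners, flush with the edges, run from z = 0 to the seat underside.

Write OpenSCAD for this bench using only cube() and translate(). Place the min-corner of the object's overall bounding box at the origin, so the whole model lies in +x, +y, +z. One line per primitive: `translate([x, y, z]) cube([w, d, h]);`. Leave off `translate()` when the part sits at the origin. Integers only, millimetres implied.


// leg_h = 428 − 35 = 393
translate([0, 0, 393]) cube([1462, 377, 35]);
cube([53, 53, 393]);
translate([0, 324, 0]) cube([53, 53, 393]);
translate([1409, 0, 0]) cube([53, 53, 393]);
translate([1409, 324, 0]) cube([53, 53, 393]);


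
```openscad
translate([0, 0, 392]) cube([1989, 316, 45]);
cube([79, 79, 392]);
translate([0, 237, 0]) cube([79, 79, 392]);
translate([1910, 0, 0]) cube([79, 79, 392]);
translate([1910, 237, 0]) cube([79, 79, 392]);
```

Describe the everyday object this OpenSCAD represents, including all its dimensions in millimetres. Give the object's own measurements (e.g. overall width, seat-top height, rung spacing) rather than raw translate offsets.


A bench: a 1989×316 mm seat slab, 45 mm thick, top at z = 437 mm, on four 79×79 mm square legs flush with the seat corners and standing on z = 0.


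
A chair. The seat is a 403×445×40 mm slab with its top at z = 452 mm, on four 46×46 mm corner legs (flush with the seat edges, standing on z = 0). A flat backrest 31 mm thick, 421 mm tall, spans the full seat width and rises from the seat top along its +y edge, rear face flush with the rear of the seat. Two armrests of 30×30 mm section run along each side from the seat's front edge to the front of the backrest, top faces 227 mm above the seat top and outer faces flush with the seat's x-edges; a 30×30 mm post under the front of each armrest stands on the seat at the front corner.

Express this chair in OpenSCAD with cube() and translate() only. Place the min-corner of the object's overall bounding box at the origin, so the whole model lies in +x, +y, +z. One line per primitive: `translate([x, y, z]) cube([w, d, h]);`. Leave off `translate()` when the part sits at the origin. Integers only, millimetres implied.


translate([0, 0, 412]) cube([403, 445, 40]);
cube([46, 46, 412]);
translate([357, 0, 0]) cube([46, 46, 412]);
translate([0, 399, 0]) cube([46, 46, 412]);
translate([357, 399, 0]) cube([46, 46, 412]);
translate([0, 414, 452]) cube([403, 31, 421]);
translate([0, 0, 649]) cube([30, 414, 30]);
translate([373, 0, 649]) cube([30, 414, 30]);
translate([0, 0, 452]) cube([30, 30, 197]);
translate([373, 0, 452]) cube([30, 30, 197]);


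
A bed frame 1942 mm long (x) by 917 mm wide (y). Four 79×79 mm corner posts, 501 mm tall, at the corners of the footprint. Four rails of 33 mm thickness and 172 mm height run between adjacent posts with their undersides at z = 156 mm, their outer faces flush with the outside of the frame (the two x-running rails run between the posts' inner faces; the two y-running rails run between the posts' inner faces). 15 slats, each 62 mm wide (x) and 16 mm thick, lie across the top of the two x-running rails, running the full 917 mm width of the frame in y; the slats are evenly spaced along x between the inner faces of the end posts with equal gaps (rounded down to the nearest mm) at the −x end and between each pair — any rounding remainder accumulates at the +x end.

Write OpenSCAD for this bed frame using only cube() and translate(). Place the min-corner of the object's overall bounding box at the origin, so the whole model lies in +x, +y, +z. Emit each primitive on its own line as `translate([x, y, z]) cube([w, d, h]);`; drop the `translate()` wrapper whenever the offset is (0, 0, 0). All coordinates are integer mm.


// slat z = rail_z + rail_h = 156 + 172 = 328
// slat gap = ⌊(1784 − 15·62) / 16⌋ = 53
cube([79, 79, 501]);
translate([0, 838, 0]) cube([79, 79, 501]);
translate([1863, 0, 0]) cube([79, 79, 501]);
translate([1863, 838, 0]) cube([79, 79, 501]);
translate([79, 0, 156]) cube([1784, 33, 172]);
translate([79, 884, 156]) cube([1784, 33, 172]);
translate([0, 79, 156]) cube([33, 759, 172]);
translate([1909, 79, 156]) cube([33, 759, 172]);
translate([132, 0, 328]) cube([62, 917, 16]);
translate([247, 0, 328]) cube([62, 917, 16]);
translate([362, 0, 328]) cube([62, 917, 16]);
translate([477, 0, 328]) cube([62, 917, 16]);
translate([592, 0, 328]) cube([62, 917, 16]);
translate([707, 0, 328]) cube([62, 917, 16]);
translate([822, 0, 328]) cube([62, 917, 16]);
translate([937, 0, 328]) cube([62, 917, 16]);
translate([1052, 0, 328]) cube([62, 917, 16]);
translate([1167, 0, 328]) cube([62, 917, 16]);
translate([1282, 0, 328]) cube([62, 917, 16]);
translate([1397, 0, 328]) cube([62, 917, 16]);
translate([1512, 0, 328]) cube([62, 917, 16]);
translate([1627, 0, 328]) cube([62, 917, 16]);
translate([1742, 0, 328]) cube([62, 917, 16]);


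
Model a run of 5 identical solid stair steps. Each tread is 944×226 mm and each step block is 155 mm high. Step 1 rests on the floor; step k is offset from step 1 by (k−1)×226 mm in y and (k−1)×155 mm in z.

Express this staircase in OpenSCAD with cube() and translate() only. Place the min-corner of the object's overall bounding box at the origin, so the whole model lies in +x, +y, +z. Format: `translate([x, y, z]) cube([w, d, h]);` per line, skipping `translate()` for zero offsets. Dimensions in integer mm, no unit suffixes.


cube([944, 226, 155]);
translate([0, 226, 155]) cube([944, 226, 155]);
translate([0, 452, 310]) cube([944, 226, 155]);
translate([0, 678, 465]) cube([944, 226, 155]);
translate([0, 904, 620]) cube([944, 226, 155]);


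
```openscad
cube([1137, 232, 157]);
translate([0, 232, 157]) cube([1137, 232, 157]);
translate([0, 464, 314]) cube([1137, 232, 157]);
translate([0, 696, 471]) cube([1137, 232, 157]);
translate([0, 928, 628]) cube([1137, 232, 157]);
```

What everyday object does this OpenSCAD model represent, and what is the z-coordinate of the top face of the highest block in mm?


A staircase. The total rise is 785 mm.

5 identical blocks, each offset up and back from the previous — a staircase. Each step is 157 mm tall and there are 5 of them, so the total rise is 5 × 157 = 785 mm.
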